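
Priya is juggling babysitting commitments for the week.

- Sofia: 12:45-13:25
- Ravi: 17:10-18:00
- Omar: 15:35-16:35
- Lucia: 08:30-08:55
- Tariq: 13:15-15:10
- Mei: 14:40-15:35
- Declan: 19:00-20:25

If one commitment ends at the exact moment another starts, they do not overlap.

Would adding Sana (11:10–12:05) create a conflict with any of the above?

No — it doesn't clash with anything

Lucia: ends 08:55 at or before Sana starts 11:10 → clear.
Sofia: starts 12:45 at or after Sana ends 12:05 → clear.
Tariq: starts 13:15 at or after Sana ends 12:05 → clear.
Mei: starts 14:40 at or after Sana ends 12:05 → clear.
Omar: starts 15:35 at or after Sana ends 12:05 → clear.
Ravi: starts 17:10 at or after Sana ends 12:05 → clear.
Declan: starts 19:00 at or after Sana ends 12:05 → clear.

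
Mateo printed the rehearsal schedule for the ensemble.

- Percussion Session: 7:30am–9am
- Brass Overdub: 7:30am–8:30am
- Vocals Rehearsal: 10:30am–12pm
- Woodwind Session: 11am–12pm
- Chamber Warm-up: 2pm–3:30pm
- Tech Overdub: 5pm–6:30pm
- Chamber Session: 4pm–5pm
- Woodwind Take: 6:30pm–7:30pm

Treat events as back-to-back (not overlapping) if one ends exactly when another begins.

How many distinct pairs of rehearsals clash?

Sorted by start: Percussion Session, Brass Overdub, Vocals Rehearsal, Woodwind Session, Chamber Warm-up, Chamber Session, Tech Overdub, Woodwind Take.
Brass Overdub starts before Percussion Session ends → Percussion Session and Brass Overdub overlap.
Vocals Rehearsal starts after Percussion Session ends, so Percussion Session has no further overlaps.
Vocals Rehearsal starts after Brass Overdub ends, so Brass Overdub has no further overlaps.
Woodwind Session starts before Vocals Rehearsal ends → Vocals Rehearsal and Woodwind Session overlap.
Chamber Warm-up starts after Vocals Rehearsal ends, so Vocals Rehearsal has no further overlaps.
Chamber Warm-up starts after Woodwind Session ends, so Woodwind Session has no further overlaps.
Chamber Session starts after Chamber Warm-up ends, so Chamber Warm-up has no further overlaps.
Tech Overdub starts exactly when Chamber Session ends (back-to-back, no overlap), so Chamber Session has no further overlaps.
Woodwind Take starts exactly when Tech Overdub ends (back-to-back, no overlap).
Overlapping pairs: Brass Overdub & Percussion Session, Vocals Rehearsal & Woodwind Session — 2 in total.

2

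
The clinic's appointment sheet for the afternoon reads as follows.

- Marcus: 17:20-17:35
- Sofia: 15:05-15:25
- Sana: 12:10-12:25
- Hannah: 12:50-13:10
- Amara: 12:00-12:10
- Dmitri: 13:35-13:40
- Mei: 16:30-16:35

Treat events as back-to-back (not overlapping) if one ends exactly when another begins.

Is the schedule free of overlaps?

Yes

Sorted by start: Amara, Sana, Hannah, Dmitri, Sofia, Mei, Marcus.
Sana starts exactly when Amara ends (back-to-back, no overlap), so Amara has no further overlaps.
Hannah starts after Sana ends, so Sana has no further overlaps.
Dmitri starts after Hannah ends, so Hannah has no further overlaps.
Sofia starts after Dmitri ends, so Dmitri has no further overlaps.
Mei starts after Sofia ends, so Sofia has no further overlaps.
Marcus starts after Mei ends.
Every pair is clear; the schedule has no overlaps.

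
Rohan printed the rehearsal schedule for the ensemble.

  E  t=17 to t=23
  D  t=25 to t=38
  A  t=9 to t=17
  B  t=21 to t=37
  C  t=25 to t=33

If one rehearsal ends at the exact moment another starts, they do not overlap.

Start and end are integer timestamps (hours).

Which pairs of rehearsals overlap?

B & C, B & D, B & E, C & D

Sorted by start: A, E, B, C, D.
E starts exactly when A ends (back-to-back, no overlap), so nothing later overlaps A either.
B starts before E ends → E and B overlap.
C starts after E ends, so nothing later overlaps E either.
C starts before B ends → B and C overlap.
D starts before B ends → B and D overlap.
D starts before C ends → C and D overlap.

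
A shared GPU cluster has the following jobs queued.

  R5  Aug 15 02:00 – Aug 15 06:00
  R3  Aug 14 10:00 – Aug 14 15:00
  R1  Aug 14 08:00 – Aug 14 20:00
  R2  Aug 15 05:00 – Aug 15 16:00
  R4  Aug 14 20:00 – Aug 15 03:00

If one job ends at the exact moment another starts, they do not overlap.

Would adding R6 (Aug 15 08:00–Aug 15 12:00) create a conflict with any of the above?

R1: ends Aug 14 20:00 at or before R6 starts Aug 15 08:00 → clear.
R3: ends Aug 14 15:00 at or before R6 starts Aug 15 08:00 → clear.
R4: ends Aug 15 03:00 at or before R6 starts Aug 15 08:00 → clear.
R5: ends Aug 15 06:00 at or before R6 starts Aug 15 08:00 → clear.
R2: starts Aug 15 05:00 before R6 ends Aug 15 12:00, and ends Aug 15 16:00 after R6 starts Aug 15 08:00 → overlap.
R6 overlaps R2.

Yes — it overlaps R2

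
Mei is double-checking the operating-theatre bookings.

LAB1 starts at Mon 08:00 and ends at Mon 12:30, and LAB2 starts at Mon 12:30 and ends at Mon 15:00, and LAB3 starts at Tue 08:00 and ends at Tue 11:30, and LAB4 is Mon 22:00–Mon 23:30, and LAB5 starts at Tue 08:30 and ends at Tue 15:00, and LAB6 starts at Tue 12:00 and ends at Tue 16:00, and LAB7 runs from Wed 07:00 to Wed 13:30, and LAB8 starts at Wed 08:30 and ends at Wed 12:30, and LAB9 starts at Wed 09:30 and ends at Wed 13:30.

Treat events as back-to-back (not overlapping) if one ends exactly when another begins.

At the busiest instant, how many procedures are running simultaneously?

3

Sweep the timeline, counting +1 at each start and −1 at each end (ends before starts at a tie):
Mon 08:00 start LAB1 → 1
Mon 12:30 end LAB1 → 0
Mon 12:30 start LAB2 → 1
Mon 15:00 end LAB2 → 0
Mon 22:00 start LAB4 → 1
Mon 23:30 end LAB4 → 0
Tue 08:00 start LAB3 → 1
Tue 08:30 start LAB5 → 2
Tue 11:30 end LAB3 → 1
Tue 12:00 start LAB6 → 2
Tue 15:00 end LAB5 → 1
Tue 16:00 end LAB6 → 0
Wed 07:00 start LAB7 → 1
Wed 08:30 start LAB8 → 2
Wed 09:30 start LAB9 → 3
Wed 12:30 end LAB8 → 2
Wed 13:30 end LAB7 → 1
Wed 13:30 end LAB9 → 0
Peak is 3, at Wed 09:30 (LAB7, LAB8, LAB9).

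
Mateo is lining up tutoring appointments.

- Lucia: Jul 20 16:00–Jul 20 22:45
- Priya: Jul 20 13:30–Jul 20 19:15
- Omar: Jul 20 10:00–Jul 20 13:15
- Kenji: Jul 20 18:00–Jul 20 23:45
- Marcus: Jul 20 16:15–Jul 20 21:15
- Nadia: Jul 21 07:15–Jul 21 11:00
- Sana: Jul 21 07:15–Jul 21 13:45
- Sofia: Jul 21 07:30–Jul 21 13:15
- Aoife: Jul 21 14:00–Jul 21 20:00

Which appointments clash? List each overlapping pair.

Sorted by start: Omar, Priya, Lucia, Marcus, Kenji, Nadia, Sana, Sofia, Aoife.
Priya starts after Omar ends, so nothing later overlaps Omar either.
Lucia starts before Priya ends → Priya and Lucia overlap.
Marcus starts before Priya ends → Priya and Marcus overlap.
Kenji starts before Priya ends → Priya and Kenji overlap.
Nadia starts after Priya ends, so nothing later overlaps Priya either.
Marcus starts before Lucia ends → Lucia and Marcus overlap.
Kenji starts before Lucia ends → Lucia and Kenji overlap.
Nadia starts after Lucia ends, so nothing later overlaps Lucia either.
Kenji starts before Marcus ends → Marcus and Kenji overlap.
Nadia starts after Marcus ends, so nothing later overlaps Marcus either.
Nadia starts after Kenji ends, so nothing later overlaps Kenji either.
Sana starts before Nadia ends → Nadia and Sana overlap.
Sofia starts before Nadia ends → Nadia and Sofia overlap.
Aoife starts after Nadia ends.
Sofia starts before Sana ends → Sana and Sofia overlap.
Aoife starts after Sana ends.
Aoife starts after Sofia ends.

Kenji & Lucia, Kenji & Marcus, Kenji & Priya, Lucia & Marcus, Lucia & Priya, Marcus & Priya, Nadia & Sana, Nadia & Sofia, Sana & Sofia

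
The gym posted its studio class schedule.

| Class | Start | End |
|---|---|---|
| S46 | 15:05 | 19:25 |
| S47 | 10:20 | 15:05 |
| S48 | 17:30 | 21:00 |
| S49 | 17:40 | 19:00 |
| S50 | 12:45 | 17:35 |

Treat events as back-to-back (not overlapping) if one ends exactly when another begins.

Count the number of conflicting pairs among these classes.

6

Check each pair: they overlap iff neither finishes before the other starts.
Sorted by start: S47, S50, S46, S48, S49.
S50 starts before S47 ends → S47 and S50 overlap.
S46 starts exactly when S47 ends (back-to-back, no overlap) — done with S47.
S46 starts before S50 ends → S50 and S46 overlap.
S48 starts before S50 ends → S50 and S48 overlap.
S49 starts after S50 ends.
S48 starts before S46 ends → S46 and S48 overlap.
S49 starts before S46 ends → S46 and S49 overlap.
S49 starts before S48 ends → S48 and S49 overlap.
Overlapping pairs: S46 & S48, S46 & S49, S46 & S50, S47 & S50, S48 & S49, S48 & S50 — 6 in total.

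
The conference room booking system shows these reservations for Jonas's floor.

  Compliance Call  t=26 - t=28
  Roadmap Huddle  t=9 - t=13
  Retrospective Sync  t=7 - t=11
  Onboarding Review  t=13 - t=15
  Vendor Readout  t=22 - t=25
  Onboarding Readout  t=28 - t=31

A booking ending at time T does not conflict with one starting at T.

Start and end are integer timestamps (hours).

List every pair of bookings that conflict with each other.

Check each pair: they overlap iff neither finishes before the other starts.
Sorted by start: Retrospective Sync, Roadmap Huddle, Onboarding Review, Vendor Readout, Compliance Call, Onboarding Readout.
Roadmap Huddle starts before Retrospective Sync ends → Retrospective Sync and Roadmap Huddle overlap.
Onboarding Review starts after Retrospective Sync ends, so nothing later overlaps Retrospective Sync either.
Onboarding Review starts exactly when Roadmap Huddle ends (back-to-back, no overlap), so nothing later overlaps Roadmap Huddle either.
Vendor Readout starts after Onboarding Review ends, so nothing later overlaps Onboarding Review either.
Compliance Call starts after Vendor Readout ends, so nothing later overlaps Vendor Readout either.
Onboarding Readout starts exactly when Compliance Call ends (back-to-back, no overlap).

Retrospective Sync & Roadmap Huddle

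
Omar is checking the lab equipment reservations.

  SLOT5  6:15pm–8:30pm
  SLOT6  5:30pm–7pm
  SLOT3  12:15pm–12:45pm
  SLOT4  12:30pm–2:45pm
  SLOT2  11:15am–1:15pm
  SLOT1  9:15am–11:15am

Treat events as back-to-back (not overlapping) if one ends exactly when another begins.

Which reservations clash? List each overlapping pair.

SLOT2 & SLOT3, SLOT2 & SLOT4, SLOT3 & SLOT4, SLOT5 & SLOT6

Sorted by start: SLOT1, SLOT2, SLOT3, SLOT4, SLOT6, SLOT5.
SLOT2 starts exactly when SLOT1 ends (back-to-back, no overlap), so nothing later overlaps SLOT1 either.
SLOT3 starts before SLOT2 ends → SLOT2 and SLOT3 overlap.
SLOT4 starts before SLOT2 ends → SLOT2 and SLOT4 overlap.
SLOT6 starts after SLOT2 ends, so nothing later overlaps SLOT2 either.
SLOT4 starts before SLOT3 ends → SLOT3 and SLOT4 overlap.
SLOT6 starts after SLOT3 ends, so nothing later overlaps SLOT3 either.
SLOT6 starts after SLOT4 ends, so nothing later overlaps SLOT4 either.
SLOT5 starts before SLOT6 ends → SLOT6 and SLOT5 overlap.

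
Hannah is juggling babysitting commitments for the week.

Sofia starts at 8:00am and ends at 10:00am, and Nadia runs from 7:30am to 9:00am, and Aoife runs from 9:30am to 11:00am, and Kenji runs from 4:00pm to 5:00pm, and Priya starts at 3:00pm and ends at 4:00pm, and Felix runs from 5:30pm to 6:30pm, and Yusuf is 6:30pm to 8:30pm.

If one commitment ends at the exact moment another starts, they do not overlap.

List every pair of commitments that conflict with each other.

Check each pair: they overlap iff neither finishes before the other starts.
Sorted by start: Nadia, Sofia, Aoife, Priya, Kenji, Felix, Yusuf.
Sofia starts before Nadia ends → Nadia and Sofia overlap.
Aoife starts after Nadia ends; Nadia is clear from here.
Aoife starts before Sofia ends → Sofia and Aoife overlap.
Priya starts after Sofia ends; Sofia is clear from here.
Priya starts after Aoife ends; Aoife is clear from here.
Kenji starts exactly when Priya ends (back-to-back, no overlap); Priya is clear from here.
Felix starts after Kenji ends; Kenji is clear from here.
Yusuf starts exactly when Felix ends (back-to-back, no overlap).

Aoife & Sofia, Nadia & Sofia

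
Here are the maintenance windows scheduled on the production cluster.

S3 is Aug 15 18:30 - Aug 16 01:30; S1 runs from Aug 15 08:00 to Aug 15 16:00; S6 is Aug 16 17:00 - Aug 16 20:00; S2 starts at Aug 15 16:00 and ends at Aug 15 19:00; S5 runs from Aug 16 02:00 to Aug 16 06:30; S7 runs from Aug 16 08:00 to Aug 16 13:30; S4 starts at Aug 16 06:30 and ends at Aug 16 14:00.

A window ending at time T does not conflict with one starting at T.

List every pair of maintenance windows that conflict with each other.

S2 & S3, S4 & S7

Sorted by start: S1, S2, S3, S5, S4, S7, S6.
S2 starts exactly when S1 ends (back-to-back, no overlap); S1 is clear from here.
S3 starts before S2 ends → S2 and S3 overlap.
S5 starts after S2 ends; S2 is clear from here.
S5 starts after S3 ends; S3 is clear from here.
S4 starts exactly when S5 ends (back-to-back, no overlap); S5 is clear from here.
S7 starts before S4 ends → S4 and S7 overlap.
S6 starts after S4 ends.
S6 starts after S7 ends.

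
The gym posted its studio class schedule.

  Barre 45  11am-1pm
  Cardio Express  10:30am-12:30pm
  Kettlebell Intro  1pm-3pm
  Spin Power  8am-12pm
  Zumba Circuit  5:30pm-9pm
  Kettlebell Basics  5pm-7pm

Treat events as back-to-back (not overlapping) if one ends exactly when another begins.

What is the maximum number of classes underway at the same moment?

3

Sort all start/end points and keep a running count:
8am start Spin Power → 1
10:30am start Cardio Express → 2
11am start Barre 45 → 3
12pm end Spin Power → 2
12:30pm end Cardio Express → 1
1pm end Barre 45 → 0
1pm start Kettlebell Intro → 1
3pm end Kettlebell Intro → 0
5pm start Kettlebell Basics → 1
5:30pm start Zumba Circuit → 2
7pm end Kettlebell Basics → 1
9pm end Zumba Circuit → 0
Peak is 3, at 11am (Barre 45, Cardio Express, Spin Power).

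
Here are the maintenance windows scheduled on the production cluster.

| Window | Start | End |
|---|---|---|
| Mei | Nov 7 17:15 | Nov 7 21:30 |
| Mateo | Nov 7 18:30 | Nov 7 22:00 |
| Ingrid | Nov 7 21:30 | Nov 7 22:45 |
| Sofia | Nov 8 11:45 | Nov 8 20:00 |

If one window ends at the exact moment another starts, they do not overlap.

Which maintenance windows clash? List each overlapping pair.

Check each pair: they overlap iff neither finishes before the other starts.
Sorted by start: Mei, Mateo, Ingrid, Sofia.
Mateo starts before Mei ends → Mei and Mateo overlap.
Ingrid starts exactly when Mei ends (back-to-back, no overlap) — done with Mei.
Ingrid starts before Mateo ends → Mateo and Ingrid overlap.
Sofia starts after Mateo ends.
Sofia starts after Ingrid ends.

Ingrid & Mateo, Mateo & Mei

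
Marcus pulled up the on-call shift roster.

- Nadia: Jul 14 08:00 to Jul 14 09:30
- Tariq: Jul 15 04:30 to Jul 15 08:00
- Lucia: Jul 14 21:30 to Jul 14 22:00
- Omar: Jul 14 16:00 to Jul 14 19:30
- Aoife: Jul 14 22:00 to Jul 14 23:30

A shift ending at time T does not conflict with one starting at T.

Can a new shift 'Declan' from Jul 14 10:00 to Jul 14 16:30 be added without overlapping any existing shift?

Nadia: ends Jul 14 09:30 at or before Declan starts Jul 14 10:00 → clear.
Omar: starts Jul 14 16:00 before Declan ends Jul 14 16:30, and ends Jul 14 19:30 after Declan starts Jul 14 10:00 → overlap.
Lucia: starts Jul 14 21:30 at or after Declan ends Jul 14 16:30 → clear.
Aoife: starts Jul 14 22:00 at or after Declan ends Jul 14 16:30 → clear.
Tariq: starts Jul 15 04:30 at or after Declan ends Jul 14 16:30 → clear.
Declan overlaps Omar.

No — it overlaps Omar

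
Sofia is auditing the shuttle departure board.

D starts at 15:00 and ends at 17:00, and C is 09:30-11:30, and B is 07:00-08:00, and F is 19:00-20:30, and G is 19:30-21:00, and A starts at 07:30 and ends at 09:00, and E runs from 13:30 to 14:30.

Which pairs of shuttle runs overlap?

Sorted by start: B, A, C, E, D, F, G.
A starts before B ends → B and A overlap.
C starts after B ends — done with B.
C starts after A ends — done with A.
E starts after C ends — done with C.
D starts after E ends — done with E.
F starts after D ends — done with D.
G starts before F ends → F and G overlap.

A & B, F & G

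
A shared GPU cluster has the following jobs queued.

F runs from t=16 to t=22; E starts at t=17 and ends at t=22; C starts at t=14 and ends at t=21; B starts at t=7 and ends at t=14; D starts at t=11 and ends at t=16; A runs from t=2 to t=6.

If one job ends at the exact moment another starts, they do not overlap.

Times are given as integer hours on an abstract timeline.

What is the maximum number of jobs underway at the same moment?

3

Walk through starts and ends in time order (an end at T is processed before a start at T):
t=2 start A → 1
t=6 end A → 0
t=7 start B → 1
t=11 start D → 2
t=14 end B → 1
t=14 start C → 2
t=16 end D → 1
t=16 start F → 2
t=17 start E → 3
t=21 end C → 2
t=22 end E → 1
t=22 end F → 0
Peak is 3, at t=17 (C, E, F).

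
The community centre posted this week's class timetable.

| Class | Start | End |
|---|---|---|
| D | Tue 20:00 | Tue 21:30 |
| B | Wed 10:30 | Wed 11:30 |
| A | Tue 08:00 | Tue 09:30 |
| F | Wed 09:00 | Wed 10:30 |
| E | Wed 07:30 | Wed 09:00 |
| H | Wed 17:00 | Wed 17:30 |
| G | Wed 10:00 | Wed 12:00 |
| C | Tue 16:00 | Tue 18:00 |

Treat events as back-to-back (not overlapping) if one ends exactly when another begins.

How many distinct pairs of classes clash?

2

Sorted by start: A, C, D, E, F, G, B, H.
C starts after A ends, so nothing later overlaps A either.
D starts after C ends, so nothing later overlaps C either.
E starts after D ends, so nothing later overlaps D either.
F starts exactly when E ends (back-to-back, no overlap), so nothing later overlaps E either.
G starts before F ends → F and G overlap.
B starts exactly when F ends (back-to-back, no overlap), so nothing later overlaps F either.
B starts before G ends → G and B overlap.
H starts after G ends.
H starts after B ends.
Overlapping pairs: B & G, F & G — 2 in total.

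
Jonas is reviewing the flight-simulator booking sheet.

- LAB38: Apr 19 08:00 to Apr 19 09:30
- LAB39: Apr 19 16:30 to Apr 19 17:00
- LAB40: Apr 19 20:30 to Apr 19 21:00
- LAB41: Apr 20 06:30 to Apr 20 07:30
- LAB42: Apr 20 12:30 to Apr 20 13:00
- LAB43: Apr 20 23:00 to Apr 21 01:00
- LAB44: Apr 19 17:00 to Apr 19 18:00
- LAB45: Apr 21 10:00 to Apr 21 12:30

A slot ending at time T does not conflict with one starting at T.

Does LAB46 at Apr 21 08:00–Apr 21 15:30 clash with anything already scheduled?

Yes — it overlaps LAB45

LAB38: ends Apr 19 09:30 at or before LAB46 starts Apr 21 08:00 → clear.
LAB39: ends Apr 19 17:00 at or before LAB46 starts Apr 21 08:00 → clear.
LAB44: ends Apr 19 18:00 at or before LAB46 starts Apr 21 08:00 → clear.
LAB40: ends Apr 19 21:00 at or before LAB46 starts Apr 21 08:00 → clear.
LAB41: ends Apr 20 07:30 at or before LAB46 starts Apr 21 08:00 → clear.
LAB42: ends Apr 20 13:00 at or before LAB46 starts Apr 21 08:00 → clear.
LAB43: ends Apr 21 01:00 at or before LAB46 starts Apr 21 08:00 → clear.
LAB45: starts Apr 21 10:00 before LAB46 ends Apr 21 15:30, and ends Apr 21 12:30 after LAB46 starts Apr 21 08:00 → overlap.
LAB46 overlaps LAB45.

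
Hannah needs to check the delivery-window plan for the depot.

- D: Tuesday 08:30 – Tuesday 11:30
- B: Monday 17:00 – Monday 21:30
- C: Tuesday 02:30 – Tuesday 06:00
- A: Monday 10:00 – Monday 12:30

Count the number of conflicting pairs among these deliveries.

0

Sorted by start: A, B, C, D.
B starts after A ends, so A has no further overlaps.
C starts after B ends, so B has no further overlaps.
D starts after C ends.
No pair overlaps.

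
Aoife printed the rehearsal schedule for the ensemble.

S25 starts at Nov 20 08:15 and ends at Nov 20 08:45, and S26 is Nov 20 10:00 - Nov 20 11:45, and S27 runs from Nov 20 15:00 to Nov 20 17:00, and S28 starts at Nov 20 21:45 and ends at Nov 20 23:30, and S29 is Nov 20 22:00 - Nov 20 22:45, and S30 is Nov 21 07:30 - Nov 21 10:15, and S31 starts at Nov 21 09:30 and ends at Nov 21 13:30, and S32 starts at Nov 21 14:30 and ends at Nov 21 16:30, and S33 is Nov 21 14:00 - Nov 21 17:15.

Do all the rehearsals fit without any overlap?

No

Check each pair: they overlap iff neither finishes before the other starts.
Sorted by start: S25, S26, S27, S28, S29, S30, S31, S33, S32.
S26 starts after S25 ends — done with S25.
S27 starts after S26 ends — done with S26.
S28 starts after S27 ends — done with S27.
S29 starts before S28 ends → S28 and S29 overlap.
That's a conflict, so the schedule is not conflict-free.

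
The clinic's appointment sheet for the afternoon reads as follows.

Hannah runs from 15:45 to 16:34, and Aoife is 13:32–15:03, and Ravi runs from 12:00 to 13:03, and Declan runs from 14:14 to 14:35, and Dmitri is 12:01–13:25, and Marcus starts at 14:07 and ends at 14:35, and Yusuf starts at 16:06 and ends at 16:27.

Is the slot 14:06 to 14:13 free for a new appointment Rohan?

No — it overlaps Aoife, Marcus

Ravi: ends 13:03 at or before Rohan starts 14:06 → clear.
Dmitri: ends 13:25 at or before Rohan starts 14:06 → clear.
Aoife: starts 13:32 before Rohan ends 14:13, and ends 15:03 after Rohan starts 14:06 → overlap.
Marcus: starts 14:07 before Rohan ends 14:13, and ends 14:35 after Rohan starts 14:06 → overlap.
Declan: starts 14:14 at or after Rohan ends 14:13 → clear.
Hannah: starts 15:45 at or after Rohan ends 14:13 → clear.
Yusuf: starts 16:06 at or after Rohan ends 14:13 → clear.
Rohan overlaps Aoife, Marcus.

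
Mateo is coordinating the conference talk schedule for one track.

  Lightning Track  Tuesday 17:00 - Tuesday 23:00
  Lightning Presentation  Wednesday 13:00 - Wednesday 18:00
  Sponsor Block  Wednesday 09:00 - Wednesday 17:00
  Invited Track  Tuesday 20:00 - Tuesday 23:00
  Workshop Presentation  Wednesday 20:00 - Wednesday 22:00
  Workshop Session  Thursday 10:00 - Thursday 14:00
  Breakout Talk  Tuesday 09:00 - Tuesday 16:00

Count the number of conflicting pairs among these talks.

Check each pair: they overlap iff neither finishes before the other starts.
Sorted by start: Breakout Talk, Lightning Track, Invited Track, Sponsor Block, Lightning Presentation, Workshop Presentation, Workshop Session.
Lightning Track starts after Breakout Talk ends, so Breakout Talk has no further overlaps.
Invited Track starts before Lightning Track ends → Lightning Track and Invited Track overlap.
Sponsor Block starts after Lightning Track ends, so Lightning Track has no further overlaps.
Sponsor Block starts after Invited Track ends, so Invited Track has no further overlaps.
Lightning Presentation starts before Sponsor Block ends → Sponsor Block and Lightning Presentation overlap.
Workshop Presentation starts after Sponsor Block ends, so Sponsor Block has no further overlaps.
Workshop Presentation starts after Lightning Presentation ends, so Lightning Presentation has no further overlaps.
Workshop Session starts after Workshop Presentation ends.
Overlapping pairs: Invited Track & Lightning Track, Lightning Presentation & Sponsor Block — 2 in total.

2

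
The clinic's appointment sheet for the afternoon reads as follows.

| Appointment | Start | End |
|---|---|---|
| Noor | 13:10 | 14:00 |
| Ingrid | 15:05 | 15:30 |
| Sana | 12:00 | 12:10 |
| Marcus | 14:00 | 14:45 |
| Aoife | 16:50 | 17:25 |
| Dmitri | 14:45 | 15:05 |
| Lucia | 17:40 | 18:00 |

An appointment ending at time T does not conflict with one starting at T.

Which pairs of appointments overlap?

no overlapping pairs

Sorted by start: Sana, Noor, Marcus, Dmitri, Ingrid, Aoife, Lucia.
Noor starts after Sana ends, so nothing later overlaps Sana either.
Marcus starts exactly when Noor ends (back-to-back, no overlap), so nothing later overlaps Noor either.
Dmitri starts exactly when Marcus ends (back-to-back, no overlap), so nothing later overlaps Marcus either.
Ingrid starts exactly when Dmitri ends (back-to-back, no overlap), so nothing later overlaps Dmitri either.
Aoife starts after Ingrid ends, so nothing later overlaps Ingrid either.
Lucia starts after Aoife ends.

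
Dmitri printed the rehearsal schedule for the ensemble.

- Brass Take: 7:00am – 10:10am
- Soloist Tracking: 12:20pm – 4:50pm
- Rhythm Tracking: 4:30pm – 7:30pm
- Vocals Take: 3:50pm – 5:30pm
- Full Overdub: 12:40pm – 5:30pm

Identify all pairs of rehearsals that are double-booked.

Full Overdub & Rhythm Tracking, Full Overdub & Soloist Tracking, Full Overdub & Vocals Take, Rhythm Tracking & Soloist Tracking, Rhythm Tracking & Vocals Take, Soloist Tracking & Vocals Take

Sorted by start: Brass Take, Soloist Tracking, Full Overdub, Vocals Take, Rhythm Tracking.
Soloist Tracking starts after Brass Take ends, so Brass Take has no further overlaps.
Full Overdub starts before Soloist Tracking ends → Soloist Tracking and Full Overdub overlap.
Vocals Take starts before Soloist Tracking ends → Soloist Tracking and Vocals Take overlap.
Rhythm Tracking starts before Soloist Tracking ends → Soloist Tracking and Rhythm Tracking overlap.
Vocals Take starts before Full Overdub ends → Full Overdub and Vocals Take overlap.
Rhythm Tracking starts before Full Overdub ends → Full Overdub and Rhythm Tracking overlap.
Rhythm Tracking starts before Vocals Take ends → Vocals Take and Rhythm Tracking overlap.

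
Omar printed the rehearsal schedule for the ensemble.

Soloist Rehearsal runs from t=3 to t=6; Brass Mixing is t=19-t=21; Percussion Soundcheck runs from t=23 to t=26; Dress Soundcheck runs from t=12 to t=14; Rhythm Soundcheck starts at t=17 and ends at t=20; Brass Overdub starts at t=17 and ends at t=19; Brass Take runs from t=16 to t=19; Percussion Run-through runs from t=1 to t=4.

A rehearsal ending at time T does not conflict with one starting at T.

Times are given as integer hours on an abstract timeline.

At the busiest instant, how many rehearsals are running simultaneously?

3

Sort all start/end points and keep a running count:
t=1 start Percussion Run-through → 1
t=3 start Soloist Rehearsal → 2
t=4 end Percussion Run-through → 1
t=6 end Soloist Rehearsal → 0
t=12 start Dress Soundcheck → 1
t=14 end Dress Soundcheck → 0
t=16 start Brass Take → 1
t=17 start Brass Overdub → 2
t=17 start Rhythm Soundcheck → 3
t=19 end Brass Overdub → 2
t=19 end Brass Take → 1
t=19 start Brass Mixing → 2
t=20 end Rhythm Soundcheck → 1
t=21 end Brass Mixing → 0
t=23 start Percussion Soundcheck → 1
t=26 end Percussion Soundcheck → 0
Peak is 3, at t=17 (Brass Overdub, Brass Take, Rhythm Soundcheck).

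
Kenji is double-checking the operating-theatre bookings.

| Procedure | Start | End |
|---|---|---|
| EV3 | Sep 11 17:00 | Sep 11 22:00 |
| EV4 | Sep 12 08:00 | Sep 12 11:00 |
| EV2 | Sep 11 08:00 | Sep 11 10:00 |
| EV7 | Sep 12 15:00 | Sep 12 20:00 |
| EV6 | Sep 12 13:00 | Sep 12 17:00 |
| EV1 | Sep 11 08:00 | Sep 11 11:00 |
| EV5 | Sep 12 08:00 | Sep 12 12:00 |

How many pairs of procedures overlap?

3

Two intervals overlap when each starts before the other ends.
Sorted by start: EV1, EV2, EV3, EV4, EV5, EV6, EV7.
EV2 starts before EV1 ends → EV1 and EV2 overlap.
EV3 starts after EV1 ends — done with EV1.
EV3 starts after EV2 ends — done with EV2.
EV4 starts after EV3 ends — done with EV3.
EV5 starts before EV4 ends → EV4 and EV5 overlap.
EV6 starts after EV4 ends — done with EV4.
EV6 starts after EV5 ends — done with EV5.
EV7 starts before EV6 ends → EV6 and EV7 overlap.
Overlapping pairs: EV1 & EV2, EV4 & EV5, EV6 & EV7 — 3 in total.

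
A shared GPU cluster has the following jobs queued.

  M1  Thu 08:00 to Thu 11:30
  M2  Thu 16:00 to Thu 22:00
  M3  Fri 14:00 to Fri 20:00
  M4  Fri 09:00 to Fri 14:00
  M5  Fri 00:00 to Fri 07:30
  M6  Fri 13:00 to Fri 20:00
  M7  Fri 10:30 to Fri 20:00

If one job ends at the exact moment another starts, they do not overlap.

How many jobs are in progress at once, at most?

3

Sort all start/end points and keep a running count:
Thu 08:00 start M1 → 1
Thu 11:30 end M1 → 0
Thu 16:00 start M2 → 1
Thu 22:00 end M2 → 0
Fri 00:00 start M5 → 1
Fri 07:30 end M5 → 0
Fri 09:00 start M4 → 1
Fri 10:30 start M7 → 2
Fri 13:00 start M6 → 3
Fri 14:00 end M4 → 2
Fri 14:00 start M3 → 3
Fri 20:00 end M3 → 2
Fri 20:00 end M6 → 1
Fri 20:00 end M7 → 0
Peak is 3, at Fri 13:00 (M4, M6, M7).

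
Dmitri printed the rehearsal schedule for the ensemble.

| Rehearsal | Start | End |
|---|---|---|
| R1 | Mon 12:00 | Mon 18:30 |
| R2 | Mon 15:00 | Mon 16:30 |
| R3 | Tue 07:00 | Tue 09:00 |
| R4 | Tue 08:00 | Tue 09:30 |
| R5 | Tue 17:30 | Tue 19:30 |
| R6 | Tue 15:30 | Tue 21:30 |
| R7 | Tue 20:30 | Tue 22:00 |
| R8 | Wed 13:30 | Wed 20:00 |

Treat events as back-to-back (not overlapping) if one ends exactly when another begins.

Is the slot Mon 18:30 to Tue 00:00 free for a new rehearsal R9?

R1: ends Mon 18:30 at or before R9 starts Mon 18:30 → clear.
R2: ends Mon 16:30 at or before R9 starts Mon 18:30 → clear.
R3: starts Tue 07:00 at or after R9 ends Tue 00:00 → clear.
R4: starts Tue 08:00 at or after R9 ends Tue 00:00 → clear.
R6: starts Tue 15:30 at or after R9 ends Tue 00:00 → clear.
R5: starts Tue 17:30 at or after R9 ends Tue 00:00 → clear.
R7: starts Tue 20:30 at or after R9 ends Tue 00:00 → clear.
R8: starts Wed 13:30 at or after R9 ends Tue 00:00 → clear.

Yes — the slot is free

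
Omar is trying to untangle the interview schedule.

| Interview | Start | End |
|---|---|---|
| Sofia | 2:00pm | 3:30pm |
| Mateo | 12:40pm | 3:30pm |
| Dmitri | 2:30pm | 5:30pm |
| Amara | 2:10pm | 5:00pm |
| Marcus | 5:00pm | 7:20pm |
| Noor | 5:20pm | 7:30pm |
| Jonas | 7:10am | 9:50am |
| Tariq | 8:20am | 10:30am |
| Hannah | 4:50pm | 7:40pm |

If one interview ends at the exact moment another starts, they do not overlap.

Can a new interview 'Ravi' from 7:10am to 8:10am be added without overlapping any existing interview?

Jonas: starts 7:10am before Ravi ends 8:10am, and ends 9:50am after Ravi starts 7:10am → overlap.
Tariq: starts 8:20am at or after Ravi ends 8:10am → clear.
Mateo: starts 12:40pm at or after Ravi ends 8:10am → clear.
Sofia: starts 2:00pm at or after Ravi ends 8:10am → clear.
Amara: starts 2:10pm at or after Ravi ends 8:10am → clear.
Dmitri: starts 2:30pm at or after Ravi ends 8:10am → clear.
Hannah: starts 4:50pm at or after Ravi ends 8:10am → clear.
Marcus: starts 5:00pm at or after Ravi ends 8:10am → clear.
Noor: starts 5:20pm at or after Ravi ends 8:10am → clear.
Ravi overlaps Jonas.

No — it overlaps Jonas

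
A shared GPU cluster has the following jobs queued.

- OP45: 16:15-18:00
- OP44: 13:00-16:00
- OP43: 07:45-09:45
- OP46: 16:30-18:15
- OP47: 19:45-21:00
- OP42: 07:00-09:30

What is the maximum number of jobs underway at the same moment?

2

Sort all start/end points and keep a running count:
07:00 start OP42 → 1
07:45 start OP43 → 2
09:30 end OP42 → 1
09:45 end OP43 → 0
13:00 start OP44 → 1
16:00 end OP44 → 0
16:15 start OP45 → 1
16:30 start OP46 → 2
18:00 end OP45 → 1
18:15 end OP46 → 0
19:45 start OP47 → 1
21:00 end OP47 → 0
Peak is 2, at 07:45 (OP42, OP43).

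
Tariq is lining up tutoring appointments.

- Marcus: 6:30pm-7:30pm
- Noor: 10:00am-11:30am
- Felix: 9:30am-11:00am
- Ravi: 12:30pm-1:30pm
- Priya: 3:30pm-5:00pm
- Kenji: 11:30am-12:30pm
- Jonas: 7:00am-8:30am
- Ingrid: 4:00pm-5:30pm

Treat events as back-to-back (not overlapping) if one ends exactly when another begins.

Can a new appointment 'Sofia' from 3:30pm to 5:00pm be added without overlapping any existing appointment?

No — it overlaps Ingrid, Priya

Jonas: ends 8:30am at or before Sofia starts 3:30pm → clear.
Felix: ends 11:00am at or before Sofia starts 3:30pm → clear.
Noor: ends 11:30am at or before Sofia starts 3:30pm → clear.
Kenji: ends 12:30pm at or before Sofia starts 3:30pm → clear.
Ravi: ends 1:30pm at or before Sofia starts 3:30pm → clear.
Priya: starts 3:30pm before Sofia ends 5:00pm, and ends 5:00pm after Sofia starts 3:30pm → overlap.
Ingrid: starts 4:00pm before Sofia ends 5:00pm, and ends 5:30pm after Sofia starts 3:30pm → overlap.
Marcus: starts 6:30pm at or after Sofia ends 5:00pm → clear.
Sofia overlaps Priya, Ingrid.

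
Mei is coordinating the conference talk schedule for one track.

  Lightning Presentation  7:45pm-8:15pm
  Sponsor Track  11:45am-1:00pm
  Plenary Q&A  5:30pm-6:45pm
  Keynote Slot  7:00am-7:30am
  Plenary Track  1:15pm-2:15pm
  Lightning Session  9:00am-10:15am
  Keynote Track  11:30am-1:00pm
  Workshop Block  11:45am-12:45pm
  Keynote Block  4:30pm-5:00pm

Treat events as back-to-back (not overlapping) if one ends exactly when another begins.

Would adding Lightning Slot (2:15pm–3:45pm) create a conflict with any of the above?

Keynote Slot: ends 7:30am at or before Lightning Slot starts 2:15pm → clear.
Lightning Session: ends 10:15am at or before Lightning Slot starts 2:15pm → clear.
Keynote Track: ends 1:00pm at or before Lightning Slot starts 2:15pm → clear.
Sponsor Track: ends 1:00pm at or before Lightning Slot starts 2:15pm → clear.
Workshop Block: ends 12:45pm at or before Lightning Slot starts 2:15pm → clear.
Plenary Track: ends 2:15pm at or before Lightning Slot starts 2:15pm → clear.
Keynote Block: starts 4:30pm at or after Lightning Slot ends 3:45pm → clear.
Plenary Q&A: starts 5:30pm at or after Lightning Slot ends 3:45pm → clear.
Lightning Presentation: starts 7:45pm at or after Lightning Slot ends 3:45pm → clear.

No — it doesn't clash with anything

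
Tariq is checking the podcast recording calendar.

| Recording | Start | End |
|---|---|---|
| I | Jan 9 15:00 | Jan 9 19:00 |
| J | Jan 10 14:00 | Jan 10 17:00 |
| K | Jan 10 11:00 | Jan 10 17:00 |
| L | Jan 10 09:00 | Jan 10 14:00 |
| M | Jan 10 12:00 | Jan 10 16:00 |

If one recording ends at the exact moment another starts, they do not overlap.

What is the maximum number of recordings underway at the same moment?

Walk through starts and ends in time order (an end at T is processed before a start at T):
Jan 9 15:00 start I → 1
Jan 9 19:00 end I → 0
Jan 10 09:00 start L → 1
Jan 10 11:00 start K → 2
Jan 10 12:00 start M → 3
Jan 10 14:00 end L → 2
Jan 10 14:00 start J → 3
Jan 10 16:00 end M → 2
Jan 10 17:00 end J → 1
Jan 10 17:00 end K → 0
Peak is 3, at Jan 10 12:00 (K, L, M).

3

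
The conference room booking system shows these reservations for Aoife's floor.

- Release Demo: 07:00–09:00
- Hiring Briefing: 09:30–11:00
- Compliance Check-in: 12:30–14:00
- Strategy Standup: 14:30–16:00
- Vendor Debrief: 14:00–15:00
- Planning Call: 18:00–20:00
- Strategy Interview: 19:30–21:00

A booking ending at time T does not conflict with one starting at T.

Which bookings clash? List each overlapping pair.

Check each pair: they overlap iff neither finishes before the other starts.
Sorted by start: Release Demo, Hiring Briefing, Compliance Check-in, Vendor Debrief, Strategy Standup, Planning Call, Strategy Interview.
Hiring Briefing starts after Release Demo ends, so nothing later overlaps Release Demo either.
Compliance Check-in starts after Hiring Briefing ends, so nothing later overlaps Hiring Briefing either.
Vendor Debrief starts exactly when Compliance Check-in ends (back-to-back, no overlap), so nothing later overlaps Compliance Check-in either.
Strategy Standup starts before Vendor Debrief ends → Vendor Debrief and Strategy Standup overlap.
Planning Call starts after Vendor Debrief ends, so nothing later overlaps Vendor Debrief either.
Planning Call starts after Strategy Standup ends, so nothing later overlaps Strategy Standup either.
Strategy Interview starts before Planning Call ends → Planning Call and Strategy Interview overlap.

Planning Call & Strategy Interview, Strategy Standup & Vendor Debrief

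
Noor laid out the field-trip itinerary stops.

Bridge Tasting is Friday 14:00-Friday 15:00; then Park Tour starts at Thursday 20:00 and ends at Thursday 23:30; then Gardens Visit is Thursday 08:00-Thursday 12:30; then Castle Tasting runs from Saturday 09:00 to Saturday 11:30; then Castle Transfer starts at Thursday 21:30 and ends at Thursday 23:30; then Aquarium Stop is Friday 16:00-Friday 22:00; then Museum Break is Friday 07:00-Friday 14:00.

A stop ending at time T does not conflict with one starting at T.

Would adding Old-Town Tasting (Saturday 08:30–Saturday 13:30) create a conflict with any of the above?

Gardens Visit: ends Thursday 12:30 at or before Old-Town Tasting starts Saturday 08:30 → clear.
Park Tour: ends Thursday 23:30 at or before Old-Town Tasting starts Saturday 08:30 → clear.
Castle Transfer: ends Thursday 23:30 at or before Old-Town Tasting starts Saturday 08:30 → clear.
Museum Break: ends Friday 14:00 at or before Old-Town Tasting starts Saturday 08:30 → clear.
Bridge Tasting: ends Friday 15:00 at or before Old-Town Tasting starts Saturday 08:30 → clear.
Aquarium Stop: ends Friday 22:00 at or before Old-Town Tasting starts Saturday 08:30 → clear.
Castle Tasting: starts Saturday 09:00 before Old-Town Tasting ends Saturday 13:30, and ends Saturday 11:30 after Old-Town Tasting starts Saturday 08:30 → overlap.
Old-Town Tasting overlaps Castle Tasting.

Yes — it overlaps Castle Tasting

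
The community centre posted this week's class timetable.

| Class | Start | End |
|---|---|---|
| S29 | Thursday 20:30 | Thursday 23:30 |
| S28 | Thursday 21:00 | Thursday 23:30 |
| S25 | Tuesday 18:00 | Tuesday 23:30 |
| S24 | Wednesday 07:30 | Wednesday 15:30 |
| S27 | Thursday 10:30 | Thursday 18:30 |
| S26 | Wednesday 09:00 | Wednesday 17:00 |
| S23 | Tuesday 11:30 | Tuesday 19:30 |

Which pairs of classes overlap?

Two intervals overlap when each starts before the other ends.
Sorted by start: S23, S25, S24, S26, S27, S29, S28.
S25 starts before S23 ends → S23 and S25 overlap.
S24 starts after S23 ends — done with S23.
S24 starts after S25 ends — done with S25.
S26 starts before S24 ends → S24 and S26 overlap.
S27 starts after S24 ends — done with S24.
S27 starts after S26 ends — done with S26.
S29 starts after S27 ends — done with S27.
S28 starts before S29 ends → S29 and S28 overlap.

S23 & S25, S24 & S26, S28 & S29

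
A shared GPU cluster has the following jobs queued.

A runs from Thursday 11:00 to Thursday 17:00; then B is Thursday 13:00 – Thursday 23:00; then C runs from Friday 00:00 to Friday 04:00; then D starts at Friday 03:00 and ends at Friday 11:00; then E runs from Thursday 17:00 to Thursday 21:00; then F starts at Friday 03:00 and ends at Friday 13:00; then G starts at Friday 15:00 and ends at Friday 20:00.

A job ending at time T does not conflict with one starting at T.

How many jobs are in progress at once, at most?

3

Walk through starts and ends in time order (an end at T is processed before a start at T):
Thursday 11:00 start A → 1
Thursday 13:00 start B → 2
Thursday 17:00 end A → 1
Thursday 17:00 start E → 2
Thursday 21:00 end E → 1
Thursday 23:00 end B → 0
Friday 00:00 start C → 1
Friday 03:00 start D → 2
Friday 03:00 start F → 3
Friday 04:00 end C → 2
Friday 11:00 end D → 1
Friday 13:00 end F → 0
Friday 15:00 start G → 1
Friday 20:00 end G → 0
Peak is 3, at Friday 03:00 (C, D, F).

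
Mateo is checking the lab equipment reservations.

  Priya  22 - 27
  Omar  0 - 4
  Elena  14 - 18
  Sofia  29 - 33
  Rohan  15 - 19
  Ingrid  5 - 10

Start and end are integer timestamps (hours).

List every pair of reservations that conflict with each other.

Sorted by start: Omar, Ingrid, Elena, Rohan, Priya, Sofia.
Ingrid starts after Omar ends; Omar is clear from here.
Elena starts after Ingrid ends; Ingrid is clear from here.
Rohan starts before Elena ends → Elena and Rohan overlap.
Priya starts after Elena ends; Elena is clear from here.
Priya starts after Rohan ends; Rohan is clear from here.
Sofia starts after Priya ends.

Elena & Rohan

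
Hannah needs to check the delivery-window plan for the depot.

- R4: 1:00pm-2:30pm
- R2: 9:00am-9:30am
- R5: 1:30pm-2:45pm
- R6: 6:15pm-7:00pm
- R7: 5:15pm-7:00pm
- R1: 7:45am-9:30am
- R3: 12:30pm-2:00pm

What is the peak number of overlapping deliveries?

Sort all start/end points and keep a running count:
7:45am start R1 → 1
9:00am start R2 → 2
9:30am end R1 → 1
9:30am end R2 → 0
12:30pm start R3 → 1
1:00pm start R4 → 2
1:30pm start R5 → 3
2:00pm end R3 → 2
2:30pm end R4 → 1
2:45pm end R5 → 0
5:15pm start R7 → 1
6:15pm start R6 → 2
7:00pm end R6 → 1
7:00pm end R7 → 0
Peak is 3, at 1:30pm (R3, R4, R5).

3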